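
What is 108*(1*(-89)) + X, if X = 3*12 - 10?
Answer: -9586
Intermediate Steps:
X = 26 (X = 36 - 10 = 26)
108*(1*(-89)) + X = 108*(1*(-89)) + 26 = 108*(-89) + 26 = -9612 + 26 = -9586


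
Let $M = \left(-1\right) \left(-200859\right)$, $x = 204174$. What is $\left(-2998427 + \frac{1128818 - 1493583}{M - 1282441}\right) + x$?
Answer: $- \frac{3022213383481}{1081582} \approx -2.7943 \cdot 10^{6}$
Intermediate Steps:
$M = 200859$
$\left(-2998427 + \frac{1128818 - 1493583}{M - 1282441}\right) + x = \left(-2998427 + \frac{1128818 - 1493583}{200859 - 1282441}\right) + 204174 = \left(-2998427 - \frac{364765}{-1081582}\right) + 204174 = \left(-2998427 - - \frac{364765}{1081582}\right) + 204174 = \left(-2998427 + \frac{364765}{1081582}\right) + 204174 = - \frac{3243044306749}{1081582} + 204174 = - \frac{3022213383481}{1081582}$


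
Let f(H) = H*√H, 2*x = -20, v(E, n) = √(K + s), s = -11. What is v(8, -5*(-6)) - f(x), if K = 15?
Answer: 2 + 10*I*√10 ≈ 2.0 + 31.623*I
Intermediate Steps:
v(E, n) = 2 (v(E, n) = √(15 - 11) = √4 = 2)
x = -10 (x = (½)*(-20) = -10)
f(H) = H^(3/2)
v(8, -5*(-6)) - f(x) = 2 - (-10)^(3/2) = 2 - (-10)*I*√10 = 2 + 10*I*√10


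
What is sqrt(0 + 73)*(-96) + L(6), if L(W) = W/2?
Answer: 3 - 96*sqrt(73) ≈ -817.22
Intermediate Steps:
L(W) = W/2 (L(W) = W*(1/2) = W/2)
sqrt(0 + 73)*(-96) + L(6) = sqrt(0 + 73)*(-96) + (1/2)*6 = sqrt(73)*(-96) + 3 = -96*sqrt(73) + 3 = 3 - 96*sqrt(73)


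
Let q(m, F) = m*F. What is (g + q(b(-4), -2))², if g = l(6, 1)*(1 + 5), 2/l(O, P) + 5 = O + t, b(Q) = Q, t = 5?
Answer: 100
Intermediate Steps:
q(m, F) = F*m
l(O, P) = 2/O (l(O, P) = 2/(-5 + (O + 5)) = 2/(-5 + (5 + O)) = 2/O)
g = 2 (g = (2/6)*(1 + 5) = (2*(⅙))*6 = (⅓)*6 = 2)
(g + q(b(-4), -2))² = (2 - 2*(-4))² = (2 + 8)² = 10² = 100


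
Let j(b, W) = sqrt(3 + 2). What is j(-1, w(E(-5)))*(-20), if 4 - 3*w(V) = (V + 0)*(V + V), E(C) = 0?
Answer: -20*sqrt(5) ≈ -44.721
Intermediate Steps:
w(V) = 4/3 - 2*V**2/3 (w(V) = 4/3 - (V + 0)*(V + V)/3 = 4/3 - V*2*V/3 = 4/3 - 2*V**2/3)
j(b, W) = sqrt(5)
j(-1, w(E(-5)))*(-20) = sqrt(5)*(-20) = -20*sqrt(5)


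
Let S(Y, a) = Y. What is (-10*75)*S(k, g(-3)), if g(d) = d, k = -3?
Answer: 2250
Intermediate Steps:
(-10*75)*S(k, g(-3)) = -10*75*(-3) = -750*(-3) = 2250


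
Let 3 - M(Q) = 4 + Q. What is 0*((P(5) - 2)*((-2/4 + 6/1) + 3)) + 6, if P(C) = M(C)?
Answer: 6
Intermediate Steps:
M(Q) = -1 - Q (M(Q) = 3 - (4 + Q) = 3 + (-4 - Q) = -1 - Q)
P(C) = -1 - C
0*((P(5) - 2)*((-2/4 + 6/1) + 3)) + 6 = 0*(((-1 - 1*5) - 2)*((-2/4 + 6/1) + 3)) + 6 = 0*(((-1 - 5) - 2)*((-2*¼ + 6*1) + 3)) + 6 = 0*((-6 - 2)*((-½ + 6) + 3)) + 6 = 0*(-8*(11/2 + 3)) + 6 = 0*(-8*17/2) + 6 = 0*(-68) + 6 = 0 + 6 = 6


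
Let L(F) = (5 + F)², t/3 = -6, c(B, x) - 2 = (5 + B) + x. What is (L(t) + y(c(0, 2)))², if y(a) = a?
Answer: 31684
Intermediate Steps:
c(B, x) = 7 + B + x (c(B, x) = 2 + ((5 + B) + x) = 2 + (5 + B + x) = 7 + B + x)
t = -18 (t = 3*(-6) = -18)
(L(t) + y(c(0, 2)))² = ((5 - 18)² + (7 + 0 + 2))² = ((-13)² + 9)² = (169 + 9)² = 178² = 31684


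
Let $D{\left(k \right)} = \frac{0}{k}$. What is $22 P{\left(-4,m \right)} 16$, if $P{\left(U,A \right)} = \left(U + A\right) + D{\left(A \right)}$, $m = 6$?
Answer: $704$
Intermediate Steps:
$D{\left(k \right)} = 0$
$P{\left(U,A \right)} = A + U$ ($P{\left(U,A \right)} = \left(U + A\right) + 0 = \left(A + U\right) + 0 = A + U$)
$22 P{\left(-4,m \right)} 16 = 22 \left(6 - 4\right) 16 = 22 \cdot 2 \cdot 16 = 44 \cdot 16 = 704$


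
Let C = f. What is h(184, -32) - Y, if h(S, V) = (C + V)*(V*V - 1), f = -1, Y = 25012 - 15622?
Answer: -43149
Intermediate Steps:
Y = 9390
C = -1
h(S, V) = (-1 + V)*(-1 + V²) (h(S, V) = (-1 + V)*(V*V - 1) = (-1 + V)*(V² - 1) = (-1 + V)*(-1 + V²))
h(184, -32) - Y = (1 + (-32)³ - 1*(-32) - 1*(-32)²) - 1*9390 = (1 - 32768 + 32 - 1*1024) - 9390 = (1 - 32768 + 32 - 1024) - 9390 = -33759 - 9390 = -43149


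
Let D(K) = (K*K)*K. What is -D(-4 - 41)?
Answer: 91125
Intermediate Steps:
D(K) = K³ (D(K) = K²*K = K³)
-D(-4 - 41) = -(-4 - 41)³ = -1*(-45)³ = -1*(-91125) = 91125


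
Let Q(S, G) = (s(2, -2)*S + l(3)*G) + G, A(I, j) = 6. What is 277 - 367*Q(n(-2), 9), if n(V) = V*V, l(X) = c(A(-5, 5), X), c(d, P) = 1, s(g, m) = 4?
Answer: -12201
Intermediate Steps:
l(X) = 1
n(V) = V²
Q(S, G) = 2*G + 4*S (Q(S, G) = (4*S + 1*G) + G = (4*S + G) + G = (G + 4*S) + G = 2*G + 4*S)
277 - 367*Q(n(-2), 9) = 277 - 367*(2*9 + 4*(-2)²) = 277 - 367*(18 + 4*4) = 277 - 367*(18 + 16) = 277 - 367*34 = 277 - 12478 = -12201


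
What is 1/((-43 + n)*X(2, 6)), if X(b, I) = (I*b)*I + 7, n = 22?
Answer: -1/1659 ≈ -0.00060277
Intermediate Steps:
X(b, I) = 7 + b*I**2 (X(b, I) = b*I**2 + 7 = 7 + b*I**2)
1/((-43 + n)*X(2, 6)) = 1/((-43 + 22)*(7 + 2*6**2)) = 1/(-21*(7 + 2*36)) = 1/(-21*(7 + 72)) = 1/(-21*79) = 1/(-1659) = -1/1659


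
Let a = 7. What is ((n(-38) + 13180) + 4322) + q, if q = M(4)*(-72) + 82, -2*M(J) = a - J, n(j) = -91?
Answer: 17601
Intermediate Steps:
M(J) = -7/2 + J/2 (M(J) = -(7 - J)/2 = -7/2 + J/2)
q = 190 (q = (-7/2 + (½)*4)*(-72) + 82 = (-7/2 + 2)*(-72) + 82 = -3/2*(-72) + 82 = 108 + 82 = 190)
((n(-38) + 13180) + 4322) + q = ((-91 + 13180) + 4322) + 190 = (13089 + 4322) + 190 = 17411 + 190 = 17601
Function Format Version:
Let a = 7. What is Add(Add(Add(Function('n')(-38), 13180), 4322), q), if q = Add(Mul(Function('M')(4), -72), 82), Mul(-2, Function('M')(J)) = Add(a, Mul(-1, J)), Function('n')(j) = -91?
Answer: 17601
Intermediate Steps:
Function('M')(J) = Add(Rational(-7, 2), Mul(Rational(1, 2), J)) (Function('M')(J) = Mul(Rational(-1, 2), Add(7, Mul(-1, J))) = Add(Rational(-7, 2), Mul(Rational(1, 2), J)))
q = 190 (q = Add(Mul(Add(Rational(-7, 2), Mul(Rational(1, 2), 4)), -72), 82) = Add(Mul(Add(Rational(-7, 2), 2), -72), 82) = Add(Mul(Rational(-3, 2), -72), 82) = Add(108, 82) = 190)
Add(Add(Add(Function('n')(-38), 13180), 4322), q) = Add(Add(Add(-91, 13180), 4322), 190) = Add(Add(13089, 4322), 190) = Add(17411, 190) = 17601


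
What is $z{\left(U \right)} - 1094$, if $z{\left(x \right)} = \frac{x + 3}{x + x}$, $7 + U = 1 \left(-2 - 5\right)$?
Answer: $- \frac{30621}{28} \approx -1093.6$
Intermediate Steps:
$U = -14$ ($U = -7 + 1 \left(-2 - 5\right) = -7 + 1 \left(-7\right) = -7 - 7 = -14$)
$z{\left(x \right)} = \frac{3 + x}{2 x}$
$z{\left(U \right)} - 1094 = \frac{3 - 14}{2 \left(-14\right)} - 1094 = \frac{1}{2} \left(- \frac{1}{14}\right) \left(-11\right) - 1094 = \frac{11}{28} - 1094 = - \frac{30621}{28}$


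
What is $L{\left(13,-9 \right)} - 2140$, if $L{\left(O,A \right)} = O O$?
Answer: $-1971$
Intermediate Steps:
$L{\left(O,A \right)} = O^{2}$
$L{\left(13,-9 \right)} - 2140 = 13^{2} - 2140 = 169 - 2140 = -1971$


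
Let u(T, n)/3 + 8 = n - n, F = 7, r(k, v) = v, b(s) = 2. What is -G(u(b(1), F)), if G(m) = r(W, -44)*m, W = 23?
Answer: -1056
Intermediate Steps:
u(T, n) = -24 (u(T, n) = -24 + 3*(n - n) = -24 + 3*0 = -24 + 0 = -24)
G(m) = -44*m
-G(u(b(1), F)) = -(-44)*(-24) = -1*1056 = -1056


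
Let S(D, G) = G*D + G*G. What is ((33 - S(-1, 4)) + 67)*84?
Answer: 7392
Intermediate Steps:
S(D, G) = G² + D*G (S(D, G) = D*G + G² = G² + D*G)
((33 - S(-1, 4)) + 67)*84 = ((33 - 4*(-1 + 4)) + 67)*84 = ((33 - 4*3) + 67)*84 = ((33 - 1*12) + 67)*84 = ((33 - 12) + 67)*84 = (21 + 67)*84 = 88*84 = 7392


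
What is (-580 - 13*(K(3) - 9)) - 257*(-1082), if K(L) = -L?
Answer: 277650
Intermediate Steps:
(-580 - 13*(K(3) - 9)) - 257*(-1082) = (-580 - 13*(-1*3 - 9)) - 257*(-1082) = (-580 - 13*(-3 - 9)) + 278074 = (-580 - 13*(-12)) + 278074 = (-580 - 1*(-156)) + 278074 = (-580 + 156) + 278074 = -424 + 278074 = 277650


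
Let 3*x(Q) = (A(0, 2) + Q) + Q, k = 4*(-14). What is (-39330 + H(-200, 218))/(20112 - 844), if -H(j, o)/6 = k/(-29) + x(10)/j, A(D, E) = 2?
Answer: -57044981/27938600 ≈ -2.0418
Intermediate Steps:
k = -56
x(Q) = 2/3 + 2*Q/3 (x(Q) = ((2 + Q) + Q)/3 = (2 + 2*Q)/3 = 2/3 + 2*Q/3)
H(j, o) = -336/29 - 44/j (H(j, o) = -6*(-56/(-29) + (2/3 + (2/3)*10)/j) = -6*(-56*(-1/29) + (2/3 + 20/3)/j) = -6*(56/29 + 22/(3*j)) = -336/29 - 44/j)
(-39330 + H(-200, 218))/(20112 - 844) = (-39330 + (-336/29 - 44/(-200)))/(20112 - 844) = (-39330 + (-336/29 - 44*(-1/200)))/19268 = (-39330 + (-336/29 + 11/50))*(1/19268) = (-39330 - 16481/1450)*(1/19268) = -57044981/1450*1/19268 = -57044981/27938600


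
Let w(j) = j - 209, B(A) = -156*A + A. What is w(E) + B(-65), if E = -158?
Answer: 9708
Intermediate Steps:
B(A) = -155*A
w(j) = -209 + j
w(E) + B(-65) = (-209 - 158) - 155*(-65) = -367 + 10075 = 9708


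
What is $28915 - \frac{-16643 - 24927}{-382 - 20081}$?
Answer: $\frac{591646075}{20463} \approx 28913.0$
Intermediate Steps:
$28915 - \frac{-16643 - 24927}{-382 - 20081} = 28915 - - \frac{41570}{-20463} = 28915 - \left(-41570\right) \left(- \frac{1}{20463}\right) = 28915 - \frac{41570}{20463} = \frac{591646075}{20463}$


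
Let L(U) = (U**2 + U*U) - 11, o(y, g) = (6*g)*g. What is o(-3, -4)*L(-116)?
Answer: 2582496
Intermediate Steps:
o(y, g) = 6*g**2
L(U) = -11 + 2*U**2 (L(U) = (U**2 + U**2) - 11 = 2*U**2 - 11 = -11 + 2*U**2)
o(-3, -4)*L(-116) = (6*(-4)**2)*(-11 + 2*(-116)**2) = (6*16)*(-11 + 2*13456) = 96*(-11 + 26912) = 96*26901 = 2582496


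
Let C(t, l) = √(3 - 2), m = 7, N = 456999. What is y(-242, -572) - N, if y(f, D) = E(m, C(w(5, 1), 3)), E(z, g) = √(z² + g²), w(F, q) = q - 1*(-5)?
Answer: -456999 + 5*√2 ≈ -4.5699e+5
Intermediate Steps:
w(F, q) = 5 + q (w(F, q) = q + 5 = 5 + q)
C(t, l) = 1 (C(t, l) = √1 = 1)
E(z, g) = √(g² + z²)
y(f, D) = 5*√2 (y(f, D) = √(1² + 7²) = √(1 + 49) = √50 = 5*√2)
y(-242, -572) - N = 5*√2 - 1*456999 = 5*√2 - 456999 = -456999 + 5*√2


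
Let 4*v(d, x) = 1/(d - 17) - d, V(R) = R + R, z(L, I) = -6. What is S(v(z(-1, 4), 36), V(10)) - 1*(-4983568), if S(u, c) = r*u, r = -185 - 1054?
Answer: 458318513/92 ≈ 4.9817e+6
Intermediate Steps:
V(R) = 2*R
r = -1239
v(d, x) = -d/4 + 1/(4*(-17 + d)) (v(d, x) = (1/(d - 17) - d)/4 = (1/(-17 + d) - d)/4 = -d/4 + 1/(4*(-17 + d)))
S(u, c) = -1239*u
S(v(z(-1, 4), 36), V(10)) - 1*(-4983568) = -1239*(1 - 1*(-6)² + 17*(-6))/(4*(-17 - 6)) - 1*(-4983568) = -1239*(1 - 1*36 - 102)/(4*(-23)) + 4983568 = -1239*(-1)*(1 - 36 - 102)/(4*23) + 4983568 = -1239*(-1)*(-137)/(4*23) + 4983568 = -1239*137/92 + 4983568 = -169743/92 + 4983568 = 458318513/92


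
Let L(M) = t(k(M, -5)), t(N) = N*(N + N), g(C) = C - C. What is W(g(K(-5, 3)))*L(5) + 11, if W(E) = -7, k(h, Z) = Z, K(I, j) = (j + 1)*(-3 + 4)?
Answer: -339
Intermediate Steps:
K(I, j) = 1 + j (K(I, j) = (1 + j)*1 = 1 + j)
g(C) = 0
t(N) = 2*N**2 (t(N) = N*(2*N) = 2*N**2)
L(M) = 50 (L(M) = 2*(-5)**2 = 2*25 = 50)
W(g(K(-5, 3)))*L(5) + 11 = -7*50 + 11 = -350 + 11 = -339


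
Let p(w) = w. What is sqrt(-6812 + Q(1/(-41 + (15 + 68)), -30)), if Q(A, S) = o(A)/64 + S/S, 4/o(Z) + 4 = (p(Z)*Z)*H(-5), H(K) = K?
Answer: 35*I*sqrt(1108838257)/14122 ≈ 82.529*I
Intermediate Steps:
o(Z) = 4/(-4 - 5*Z**2) (o(Z) = 4/(-4 + (Z*Z)*(-5)) = 4/(-4 + Z**2*(-5)) = 4/(-4 - 5*Z**2))
Q(A, S) = 1 + 1/(16*(-4 - 5*A**2)) (Q(A, S) = (4/(-4 - 5*A**2))/64 + S/S = (4/(-4 - 5*A**2))*(1/64) + 1 = 1/(16*(-4 - 5*A**2)) + 1 = 1 + 1/(16*(-4 - 5*A**2)))
sqrt(-6812 + Q(1/(-41 + (15 + 68)), -30)) = sqrt(-6812 + (63 + 80*(1/(-41 + (15 + 68)))**2)/(16*(4 + 5*(1/(-41 + (15 + 68)))**2))) = sqrt(-6812 + (63 + 80*(1/(-41 + 83))**2)/(16*(4 + 5*(1/(-41 + 83))**2))) = sqrt(-6812 + (63 + 80*(1/42)**2)/(16*(4 + 5*(1/42)**2))) = sqrt(-6812 + (63 + 80*(1/1764))/(16*(4 + 5*(1/1764)))) = sqrt(-6812 + (63 + 20/441)/(16*(4 + 5/1764))) = sqrt(-6812 + (1/16)*(27803/441)/(7061/1764)) = sqrt(-6812 + (1/16)*(1764/7061)*(27803/441)) = sqrt(-6812 + 27803/28244) = sqrt(-192370325/28244) = 35*I*sqrt(1108838257)/14122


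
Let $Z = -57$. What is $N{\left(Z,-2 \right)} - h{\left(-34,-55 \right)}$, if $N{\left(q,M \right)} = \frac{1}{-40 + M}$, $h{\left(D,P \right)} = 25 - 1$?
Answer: $- \frac{1009}{42} \approx -24.024$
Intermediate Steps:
$h{\left(D,P \right)} = 24$ ($h{\left(D,P \right)} = 25 - 1 = 24$)
$N{\left(Z,-2 \right)} - h{\left(-34,-55 \right)} = \frac{1}{-40 - 2} - 24 = \frac{1}{-42} - 24 = - \frac{1}{42} - 24 = - \frac{1009}{42}$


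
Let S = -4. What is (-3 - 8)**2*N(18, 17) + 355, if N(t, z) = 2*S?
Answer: -613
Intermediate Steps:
N(t, z) = -8 (N(t, z) = 2*(-4) = -8)
(-3 - 8)**2*N(18, 17) + 355 = (-3 - 8)**2*(-8) + 355 = (-11)**2*(-8) + 355 = 121*(-8) + 355 = -968 + 355 = -613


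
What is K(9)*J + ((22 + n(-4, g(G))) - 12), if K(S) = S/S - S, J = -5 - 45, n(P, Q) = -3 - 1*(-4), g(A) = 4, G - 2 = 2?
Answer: 411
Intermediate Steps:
G = 4 (G = 2 + 2 = 4)
n(P, Q) = 1 (n(P, Q) = -3 + 4 = 1)
J = -50
K(S) = 1 - S
K(9)*J + ((22 + n(-4, g(G))) - 12) = (1 - 1*9)*(-50) + ((22 + 1) - 12) = (1 - 9)*(-50) + (23 - 12) = -8*(-50) + 11 = 400 + 11 = 411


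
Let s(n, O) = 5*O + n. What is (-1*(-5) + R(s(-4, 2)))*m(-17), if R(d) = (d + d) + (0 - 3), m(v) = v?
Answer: -238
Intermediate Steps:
s(n, O) = n + 5*O
R(d) = -3 + 2*d (R(d) = 2*d - 3 = -3 + 2*d)
(-1*(-5) + R(s(-4, 2)))*m(-17) = (-1*(-5) + (-3 + 2*(-4 + 5*2)))*(-17) = (5 + (-3 + 2*(-4 + 10)))*(-17) = (5 + (-3 + 2*6))*(-17) = (5 + (-3 + 12))*(-17) = (5 + 9)*(-17) = 14*(-17) = -238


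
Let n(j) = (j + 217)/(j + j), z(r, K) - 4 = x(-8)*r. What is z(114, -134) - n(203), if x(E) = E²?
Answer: 211670/29 ≈ 7299.0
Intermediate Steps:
z(r, K) = 4 + 64*r (z(r, K) = 4 + (-8)²*r = 4 + 64*r)
n(j) = (217 + j)/(2*j) (n(j) = (217 + j)/((2*j)) = (217 + j)*(1/(2*j)) = (217 + j)/(2*j))
z(114, -134) - n(203) = (4 + 64*114) - (217 + 203)/(2*203) = (4 + 7296) - 420/(2*203) = 7300 - 1*30/29 = 7300 - 30/29 = 211670/29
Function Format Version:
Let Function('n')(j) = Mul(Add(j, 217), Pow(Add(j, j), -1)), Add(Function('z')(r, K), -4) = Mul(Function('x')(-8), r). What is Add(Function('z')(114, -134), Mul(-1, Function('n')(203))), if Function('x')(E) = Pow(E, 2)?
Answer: Rational(211670, 29) ≈ 7299.0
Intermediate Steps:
Function('z')(r, K) = Add(4, Mul(64, r)) (Function('z')(r, K) = Add(4, Mul(Pow(-8, 2), r)) = Add(4, Mul(64, r)))
Function('n')(j) = Mul(Rational(1, 2), Pow(j, -1), Add(217, j)) (Function('n')(j) = Mul(Add(217, j), Pow(Mul(2, j), -1)) = Mul(Add(217, j), Mul(Rational(1, 2), Pow(j, -1))) = Mul(Rational(1, 2), Pow(j, -1), Add(217, j)))
Add(Function('z')(114, -134), Mul(-1, Function('n')(203))) = Add(Add(4, Mul(64, 114)), Mul(-1, Mul(Rational(1, 2), Pow(203, -1), Add(217, 203)))) = Add(Add(4, 7296), Mul(-1, Mul(Rational(1, 2), Rational(1, 203), 420))) = Add(7300, Mul(-1, Rational(30, 29))) = Add(7300, Rational(-30, 29)) = Rational(211670, 29)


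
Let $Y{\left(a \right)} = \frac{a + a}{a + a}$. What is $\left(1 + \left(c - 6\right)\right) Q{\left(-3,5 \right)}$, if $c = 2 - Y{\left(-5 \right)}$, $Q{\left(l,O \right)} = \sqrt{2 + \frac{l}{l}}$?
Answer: $- 4 \sqrt{3} \approx -6.9282$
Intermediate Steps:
$Y{\left(a \right)} = 1$ ($Y{\left(a \right)} = \frac{2 a}{2 a} = 2 a \frac{1}{2 a} = 1$)
$Q{\left(l,O \right)} = \sqrt{3}$ ($Q{\left(l,O \right)} = \sqrt{2 + 1} = \sqrt{3}$)
$c = 1$ ($c = 2 - 1 = 1$)
$\left(1 + \left(c - 6\right)\right) Q{\left(-3,5 \right)} = \left(1 + \left(1 - 6\right)\right) \sqrt{3} = \left(1 - 5\right) \sqrt{3} = - 4 \sqrt{3}$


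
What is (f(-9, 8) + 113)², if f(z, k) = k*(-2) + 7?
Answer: 10816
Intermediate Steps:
f(z, k) = 7 - 2*k (f(z, k) = -2*k + 7 = 7 - 2*k)
(f(-9, 8) + 113)² = ((7 - 2*8) + 113)² = ((7 - 16) + 113)² = (-9 + 113)² = 104² = 10816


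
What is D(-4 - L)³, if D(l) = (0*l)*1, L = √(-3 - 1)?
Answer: 0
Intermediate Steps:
L = 2*I (L = √(-4) = 2*I ≈ 2.0*I)
D(l) = 0 (D(l) = 0*1 = 0)
D(-4 - L)³ = 0³ = 0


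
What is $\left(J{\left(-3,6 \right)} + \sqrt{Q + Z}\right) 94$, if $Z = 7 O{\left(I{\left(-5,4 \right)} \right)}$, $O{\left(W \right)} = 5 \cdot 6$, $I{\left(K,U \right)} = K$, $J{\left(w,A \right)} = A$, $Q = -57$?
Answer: $564 + 282 \sqrt{17} \approx 1726.7$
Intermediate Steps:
$O{\left(W \right)} = 30$
$Z = 210$ ($Z = 7 \cdot 30 = 210$)
$\left(J{\left(-3,6 \right)} + \sqrt{Q + Z}\right) 94 = \left(6 + \sqrt{-57 + 210}\right) 94 = \left(6 + \sqrt{153}\right) 94 = \left(6 + 3 \sqrt{17}\right) 94 = 564 + 282 \sqrt{17}$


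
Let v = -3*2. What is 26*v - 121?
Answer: -277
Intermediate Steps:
v = -6
26*v - 121 = 26*(-6) - 121 = -156 - 121 = -277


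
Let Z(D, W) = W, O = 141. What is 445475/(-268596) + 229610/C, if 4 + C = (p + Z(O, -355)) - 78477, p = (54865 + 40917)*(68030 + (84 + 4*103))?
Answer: -365475488834755/220365508763952 ≈ -1.6585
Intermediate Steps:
p = 6563557332 (p = 95782*(68030 + (84 + 412)) = 95782*(68030 + 496) = 95782*68526 = 6563557332)
C = 6563478496 (C = -4 + ((6563557332 - 355) - 78477) = -4 + (6563556977 - 78477) = -4 + 6563478500 = 6563478496)
445475/(-268596) + 229610/C = 445475/(-268596) + 229610/6563478496 = 445475*(-1/268596) + 229610*(1/6563478496) = -445475/268596 + 114805/3281739248 = -365475488834755/220365508763952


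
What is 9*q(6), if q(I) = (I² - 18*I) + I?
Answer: -594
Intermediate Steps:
q(I) = I² - 17*I
9*q(6) = 9*(6*(-17 + 6)) = 9*(6*(-11)) = 9*(-66) = -594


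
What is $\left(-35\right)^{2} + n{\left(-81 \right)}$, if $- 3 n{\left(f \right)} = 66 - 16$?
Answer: $\frac{3625}{3} \approx 1208.3$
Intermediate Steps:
$n{\left(f \right)} = - \frac{50}{3}$ ($n{\left(f \right)} = - \frac{66 - 16}{3} = \left(- \frac{1}{3}\right) 50 = - \frac{50}{3}$)
$\left(-35\right)^{2} + n{\left(-81 \right)} = \left(-35\right)^{2} - \frac{50}{3} = 1225 - \frac{50}{3} = \frac{3625}{3}$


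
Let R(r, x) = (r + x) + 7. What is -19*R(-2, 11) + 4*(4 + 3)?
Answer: -276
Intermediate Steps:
R(r, x) = 7 + r + x
-19*R(-2, 11) + 4*(4 + 3) = -19*(7 - 2 + 11) + 4*(4 + 3) = -19*16 + 4*7 = -304 + 28 = -276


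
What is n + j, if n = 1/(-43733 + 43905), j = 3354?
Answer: 576889/172 ≈ 3354.0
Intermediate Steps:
n = 1/172 ≈ 0.0058140
n + j = 1/172 + 3354 = 576889/172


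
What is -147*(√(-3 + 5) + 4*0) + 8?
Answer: 8 - 147*√2 ≈ -199.89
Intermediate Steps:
-147*(√(-3 + 5) + 4*0) + 8 = -147*(√2 + 0) + 8 = -147*√2 + 8 = 8 - 147*√2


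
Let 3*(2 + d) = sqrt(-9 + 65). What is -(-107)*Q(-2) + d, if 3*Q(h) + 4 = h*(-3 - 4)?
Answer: 1064/3 + 2*sqrt(14)/3 ≈ 357.16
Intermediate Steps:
Q(h) = -4/3 - 7*h/3 (Q(h) = -4/3 + (h*(-3 - 4))/3 = -4/3 + (h*(-7))/3 = -4/3 + (-7*h)/3 = -4/3 - 7*h/3)
d = -2 + 2*sqrt(14)/3 (d = -2 + sqrt(-9 + 65)/3 = -2 + sqrt(56)/3 = -2 + (2*sqrt(14))/3 = -2 + 2*sqrt(14)/3 ≈ 0.49444)
-(-107)*Q(-2) + d = -(-107)*(-4/3 - 7/3*(-2)) + (-2 + 2*sqrt(14)/3) = -(-107)*(-4/3 + 14/3) + (-2 + 2*sqrt(14)/3) = -(-107)*10/3 + (-2 + 2*sqrt(14)/3) = -107*(-10/3) + (-2 + 2*sqrt(14)/3) = 1070/3 + (-2 + 2*sqrt(14)/3) = 1064/3 + 2*sqrt(14)/3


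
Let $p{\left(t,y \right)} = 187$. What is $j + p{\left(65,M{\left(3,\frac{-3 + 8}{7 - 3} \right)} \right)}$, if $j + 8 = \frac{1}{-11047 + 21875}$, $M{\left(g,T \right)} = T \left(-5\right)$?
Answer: $\frac{1938213}{10828} \approx 179.0$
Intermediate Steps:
$M{\left(g,T \right)} = - 5 T$
$j = - \frac{86623}{10828}$ ($j = -8 + \frac{1}{-11047 + 21875} = -8 + \frac{1}{10828} = - \frac{86623}{10828} \approx -7.9999$)
$j + p{\left(65,M{\left(3,\frac{-3 + 8}{7 - 3} \right)} \right)} = - \frac{86623}{10828} + 187 = \frac{1938213}{10828}$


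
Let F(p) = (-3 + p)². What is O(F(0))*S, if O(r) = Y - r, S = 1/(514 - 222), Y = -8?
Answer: -17/292 ≈ -0.058219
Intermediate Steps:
S = 1/292 ≈ 0.0034247
O(r) = -8 - r
O(F(0))*S = (-8 - (-3 + 0)²)*(1/292) = (-8 - 1*(-3)²)*(1/292) = (-8 - 1*9)*(1/292) = (-8 - 9)*(1/292) = -17*1/292 = -17/292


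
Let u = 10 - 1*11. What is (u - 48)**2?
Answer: 2401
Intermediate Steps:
u = -1 (u = 10 - 11 = -1)
(u - 48)**2 = (-1 - 48)**2 = (-49)**2 = 2401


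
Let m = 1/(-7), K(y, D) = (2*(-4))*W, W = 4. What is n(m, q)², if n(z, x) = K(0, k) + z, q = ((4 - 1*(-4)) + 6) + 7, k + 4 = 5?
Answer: 50625/49 ≈ 1033.2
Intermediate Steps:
k = 1 (k = -4 + 5 = 1)
K(y, D) = -32 (K(y, D) = (2*(-4))*4 = -8*4 = -32)
m = -⅐ ≈ -0.14286
q = 21 (q = ((4 + 4) + 6) + 7 = (8 + 6) + 7 = 14 + 7 = 21)
n(z, x) = -32 + z
n(m, q)² = (-32 - ⅐)² = (-225/7)² = 50625/49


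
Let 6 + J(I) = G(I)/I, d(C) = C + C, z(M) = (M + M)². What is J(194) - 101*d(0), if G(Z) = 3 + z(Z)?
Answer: 149383/194 ≈ 770.02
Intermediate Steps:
z(M) = 4*M² (z(M) = (2*M)² = 4*M²)
G(Z) = 3 + 4*Z²
d(C) = 2*C
J(I) = -6 + (3 + 4*I²)/I
J(194) - 101*d(0) = (-6 + 3/194 + 4*194) - 101*2*0 = (-6 + 3*(1/194) + 776) - 101*0 = (-6 + 3/194 + 776) - 1*0 = 149383/194 + 0 = 149383/194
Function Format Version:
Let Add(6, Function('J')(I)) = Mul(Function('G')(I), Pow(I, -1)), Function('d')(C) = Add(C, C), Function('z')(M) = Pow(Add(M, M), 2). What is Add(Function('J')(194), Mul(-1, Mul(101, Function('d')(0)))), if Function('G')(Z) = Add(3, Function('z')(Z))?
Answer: Rational(149383, 194) ≈ 770.02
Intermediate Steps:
Function('z')(M) = Mul(4, Pow(M, 2)) (Function('z')(M) = Pow(Mul(2, M), 2) = Mul(4, Pow(M, 2)))
Function('G')(Z) = Add(3, Mul(4, Pow(Z, 2)))
Function('d')(C) = Mul(2, C)
Function('J')(I) = Add(-6, Mul(Pow(I, -1), Add(3, Mul(4, Pow(I, 2))))) (Function('J')(I) = Add(-6, Mul(Add(3, Mul(4, Pow(I, 2))), Pow(I, -1))) = Add(-6, Mul(Pow(I, -1), Add(3, Mul(4, Pow(I, 2))))))
Add(Function('J')(194), Mul(-1, Mul(101, Function('d')(0)))) = Add(Add(-6, Mul(3, Pow(194, -1)), Mul(4, 194)), Mul(-1, Mul(101, Mul(2, 0)))) = Add(Add(-6, Mul(3, Rational(1, 194)), 776), Mul(-1, Mul(101, 0))) = Add(Add(-6, Rational(3, 194), 776), Mul(-1, 0)) = Add(Rational(149383, 194), 0) = Rational(149383, 194)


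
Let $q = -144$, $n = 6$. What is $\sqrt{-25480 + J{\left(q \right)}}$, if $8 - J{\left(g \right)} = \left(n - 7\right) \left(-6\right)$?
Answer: $i \sqrt{25478} \approx 159.62 i$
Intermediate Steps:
$J{\left(g \right)} = 2$ ($J{\left(g \right)} = 8 - \left(6 - 7\right) \left(-6\right) = 8 - \left(-1\right) \left(-6\right) = 8 - 6 = 2$)
$\sqrt{-25480 + J{\left(q \right)}} = \sqrt{-25480 + 2} = \sqrt{-25478} = i \sqrt{25478}$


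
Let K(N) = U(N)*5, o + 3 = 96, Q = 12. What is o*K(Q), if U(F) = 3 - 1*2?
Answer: 465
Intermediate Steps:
U(F) = 1 (U(F) = 3 - 2 = 1)
o = 93 (o = -3 + 96 = 93)
K(N) = 5 (K(N) = 1*5 = 5)
o*K(Q) = 93*5 = 465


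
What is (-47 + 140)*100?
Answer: 9300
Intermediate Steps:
(-47 + 140)*100 = 93*100 = 9300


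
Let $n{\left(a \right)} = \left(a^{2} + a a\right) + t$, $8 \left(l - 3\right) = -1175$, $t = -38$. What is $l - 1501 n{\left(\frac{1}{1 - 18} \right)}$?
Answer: $\frac{131515201}{2312} \approx 56884.0$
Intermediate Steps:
$l = - \frac{1151}{8}$ ($l = 3 + \frac{1}{8} \left(-1175\right) = 3 - \frac{1175}{8} = - \frac{1151}{8} \approx -143.88$)
$n{\left(a \right)} = -38 + 2 a^{2}$ ($n{\left(a \right)} = \left(a^{2} + a a\right) - 38 = \left(a^{2} + a^{2}\right) - 38 = 2 a^{2} - 38 = -38 + 2 a^{2}$)
$l - 1501 n{\left(\frac{1}{1 - 18} \right)} = - \frac{1151}{8} - 1501 \left(-38 + 2 \left(\frac{1}{1 - 18}\right)^{2}\right) = - \frac{1151}{8} - 1501 \left(-38 + 2 \left(\frac{1}{-17}\right)^{2}\right) = - \frac{1151}{8} - 1501 \left(-38 + 2 \left(- \frac{1}{17}\right)^{2}\right) = - \frac{1151}{8} - 1501 \left(-38 + 2 \cdot \frac{1}{289}\right) = - \frac{1151}{8} - 1501 \left(-38 + \frac{2}{289}\right) = - \frac{1151}{8} - - \frac{16480980}{289} = - \frac{1151}{8} + \frac{16480980}{289} = \frac{131515201}{2312}$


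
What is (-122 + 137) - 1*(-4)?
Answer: 19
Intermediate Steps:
(-122 + 137) - 1*(-4) = 15 + 4 = 19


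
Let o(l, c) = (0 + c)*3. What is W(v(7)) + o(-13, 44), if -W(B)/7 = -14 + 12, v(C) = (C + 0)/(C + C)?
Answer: 146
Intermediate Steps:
o(l, c) = 3*c (o(l, c) = c*3 = 3*c)
v(C) = 1/2 (v(C) = C/((2*C)) = C*(1/(2*C)) = 1/2)
W(B) = 14 (W(B) = -7*(-14 + 12) = -7*(-2) = 14)
W(v(7)) + o(-13, 44) = 14 + 3*44 = 14 + 132 = 146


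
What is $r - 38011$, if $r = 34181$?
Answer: $-3830$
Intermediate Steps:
$r - 38011 = 34181 - 38011 = -3830$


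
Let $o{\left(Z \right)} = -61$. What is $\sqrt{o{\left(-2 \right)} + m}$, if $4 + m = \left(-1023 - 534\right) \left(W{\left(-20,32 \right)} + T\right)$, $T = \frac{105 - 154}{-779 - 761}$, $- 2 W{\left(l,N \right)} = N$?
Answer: $\frac{\sqrt{300049255}}{110} \approx 157.47$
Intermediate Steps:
$W{\left(l,N \right)} = - \frac{N}{2}$
$T = \frac{7}{220}$ ($T = - \frac{49}{-1540} = \left(-49\right) \left(- \frac{1}{1540}\right) = \frac{7}{220} \approx 0.031818$)
$m = \frac{5468861}{220}$ ($m = -4 + \left(-1023 - 534\right) \left(\left(- \frac{1}{2}\right) 32 + \frac{7}{220}\right) = -4 - 1557 \left(-16 + \frac{7}{220}\right) = -4 - - \frac{5469741}{220} = -4 + \frac{5469741}{220} = \frac{5468861}{220} \approx 24858.0$)
$\sqrt{o{\left(-2 \right)} + m} = \sqrt{-61 + \frac{5468861}{220}} = \sqrt{\frac{5455441}{220}} = \frac{\sqrt{300049255}}{110}$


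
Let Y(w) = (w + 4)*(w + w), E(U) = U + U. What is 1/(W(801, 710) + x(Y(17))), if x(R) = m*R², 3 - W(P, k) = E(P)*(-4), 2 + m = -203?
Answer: -1/104501769 ≈ -9.5692e-9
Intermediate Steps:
m = -205 (m = -2 - 203 = -205)
E(U) = 2*U
W(P, k) = 3 + 8*P (W(P, k) = 3 - 2*P*(-4) = 3 - (-8)*P = 3 + 8*P)
Y(w) = 2*w*(4 + w) (Y(w) = (4 + w)*(2*w) = 2*w*(4 + w))
x(R) = -205*R²
1/(W(801, 710) + x(Y(17))) = 1/((3 + 8*801) - 205*1156*(4 + 17)²) = 1/((3 + 6408) - 205*(2*17*21)²) = 1/(6411 - 205*714²) = 1/(6411 - 205*509796) = 1/(6411 - 104508180) = 1/(-104501769) = -1/104501769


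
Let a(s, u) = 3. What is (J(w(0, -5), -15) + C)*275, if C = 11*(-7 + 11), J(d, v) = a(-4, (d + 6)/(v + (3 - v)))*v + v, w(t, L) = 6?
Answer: -4400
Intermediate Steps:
J(d, v) = 4*v (J(d, v) = 3*v + v = 4*v)
C = 44 (C = 11*4 = 44)
(J(w(0, -5), -15) + C)*275 = (4*(-15) + 44)*275 = (-60 + 44)*275 = -16*275 = -4400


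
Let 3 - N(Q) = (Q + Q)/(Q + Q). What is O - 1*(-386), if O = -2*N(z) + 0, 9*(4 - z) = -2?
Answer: 382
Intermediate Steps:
z = 38/9 (z = 4 - ⅑*(-2) = 4 + 2/9 = 38/9 ≈ 4.2222)
N(Q) = 2 (N(Q) = 3 - (Q + Q)/(Q + Q) = 3 - 2*Q/(2*Q) = 3 - 2*Q*1/(2*Q) = 3 - 1*1 = 3 - 1 = 2)
O = -4 (O = -2*2 + 0 = -4 + 0 = -4)
O - 1*(-386) = -4 - 1*(-386) = -4 + 386 = 382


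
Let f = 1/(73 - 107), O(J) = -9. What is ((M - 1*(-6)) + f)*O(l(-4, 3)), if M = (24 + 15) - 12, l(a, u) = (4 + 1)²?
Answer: -10089/34 ≈ -296.74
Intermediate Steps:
l(a, u) = 25 (l(a, u) = 5² = 25)
f = -1/34 (f = 1/(-34) = -1/34 ≈ -0.029412)
M = 27 (M = 39 - 12 = 27)
((M - 1*(-6)) + f)*O(l(-4, 3)) = ((27 - 1*(-6)) - 1/34)*(-9) = ((27 + 6) - 1/34)*(-9) = (33 - 1/34)*(-9) = (1121/34)*(-9) = -10089/34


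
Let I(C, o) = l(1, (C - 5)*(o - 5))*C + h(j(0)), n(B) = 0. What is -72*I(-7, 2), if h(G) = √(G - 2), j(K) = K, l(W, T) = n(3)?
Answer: -72*I*√2 ≈ -101.82*I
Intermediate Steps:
l(W, T) = 0
h(G) = √(-2 + G)
I(C, o) = I*√2 (I(C, o) = 0*C + √(-2 + 0) = 0 + √(-2) = 0 + I*√2 = I*√2)
-72*I(-7, 2) = -72*I*√2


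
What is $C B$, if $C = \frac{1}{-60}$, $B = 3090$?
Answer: $- \frac{103}{2} \approx -51.5$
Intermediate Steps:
$C = - \frac{1}{60} \approx -0.016667$
$C B = \left(- \frac{1}{60}\right) 3090 = - \frac{103}{2}$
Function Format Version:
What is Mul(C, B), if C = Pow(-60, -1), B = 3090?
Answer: Rational(-103, 2) ≈ -51.500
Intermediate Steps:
C = Rational(-1, 60) ≈ -0.016667
Mul(C, B) = Mul(Rational(-1, 60), 3090) = Rational(-103, 2)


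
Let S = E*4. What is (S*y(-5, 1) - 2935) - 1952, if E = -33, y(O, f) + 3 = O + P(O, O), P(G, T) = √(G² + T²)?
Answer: -3831 - 660*√2 ≈ -4764.4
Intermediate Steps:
y(O, f) = -3 + O + √2*√(O²) (y(O, f) = -3 + (O + √(O² + O²)) = -3 + (O + √(2*O²)) = -3 + (O + √2*√(O²)) = -3 + O + √2*√(O²))
S = -132 (S = -33*4 = -132)
(S*y(-5, 1) - 2935) - 1952 = (-132*(-3 - 5 + √2*√((-5)²)) - 2935) - 1952 = (-132*(-3 - 5 + √2*√25) - 2935) - 1952 = (-132*(-3 - 5 + √2*5) - 2935) - 1952 = (-132*(-3 - 5 + 5*√2) - 2935) - 1952 = (-132*(-8 + 5*√2) - 2935) - 1952 = ((1056 - 660*√2) - 2935) - 1952 = (-1879 - 660*√2) - 1952 = -3831 - 660*√2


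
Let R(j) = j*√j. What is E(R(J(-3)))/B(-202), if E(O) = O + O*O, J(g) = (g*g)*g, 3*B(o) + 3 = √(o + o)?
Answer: 243*(-√3 + 243*I)/(2*√101 + 3*I) ≈ 408.44 + 2876.8*I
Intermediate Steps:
B(o) = -1 + √2*√o/3 (B(o) = -1 + √(o + o)/3 = -1 + √(2*o)/3 = -1 + (√2*√o)/3 = -1 + √2*√o/3)
J(g) = g³ (J(g) = g²*g = g³)
R(j) = j^(3/2)
E(O) = O + O²
E(R(J(-3)))/B(-202) = (((-3)³)^(3/2)*(1 + ((-3)³)^(3/2)))/(-1 + √2*√(-202)/3) = ((-27)^(3/2)*(1 + (-27)^(3/2)))/(-1 + √2*(I*√202)/3) = ((-81*I*√3)*(1 - 81*I*√3))/(-1 + 2*I*√101/3) = (-81*I*√3*(1 - 81*I*√3))/(-1 + 2*I*√101/3) = -81*I*√3*(1 - 81*I*√3)/(-1 + 2*I*√101/3)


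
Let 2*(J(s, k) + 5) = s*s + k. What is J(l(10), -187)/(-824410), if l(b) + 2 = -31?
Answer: -223/412205 ≈ -0.00054099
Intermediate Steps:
l(b) = -33 (l(b) = -2 - 31 = -33)
J(s, k) = -5 + k/2 + s²/2 (J(s, k) = -5 + (s*s + k)/2 = -5 + (s² + k)/2 = -5 + (k + s²)/2 = -5 + (k/2 + s²/2) = -5 + k/2 + s²/2)
J(l(10), -187)/(-824410) = (-5 + (½)*(-187) + (½)*(-33)²)/(-824410) = (-5 - 187/2 + (½)*1089)*(-1/824410) = (-5 - 187/2 + 1089/2)*(-1/824410) = 446*(-1/824410) = -223/412205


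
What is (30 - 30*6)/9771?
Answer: -50/3257 ≈ -0.015352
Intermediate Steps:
(30 - 30*6)/9771 = (30 - 180)*(1/9771) = -150*1/9771 = -50/3257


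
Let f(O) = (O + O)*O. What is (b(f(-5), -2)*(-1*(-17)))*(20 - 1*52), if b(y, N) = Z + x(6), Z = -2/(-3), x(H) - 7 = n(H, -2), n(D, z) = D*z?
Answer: 7072/3 ≈ 2357.3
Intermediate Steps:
x(H) = 7 - 2*H (x(H) = 7 + H*(-2) = 7 - 2*H)
Z = ⅔ (Z = -2*(-⅓) = ⅔ ≈ 0.66667)
f(O) = 2*O² (f(O) = (2*O)*O = 2*O²)
b(y, N) = -13/3 (b(y, N) = ⅔ + (7 - 2*6) = ⅔ + (7 - 12) = ⅔ - 5 = -13/3)
(b(f(-5), -2)*(-1*(-17)))*(20 - 1*52) = (-(-13)*(-17)/3)*(20 - 1*52) = (-13/3*17)*(20 - 52) = -221/3*(-32) = 7072/3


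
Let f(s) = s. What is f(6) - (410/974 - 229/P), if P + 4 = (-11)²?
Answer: 429412/56979 ≈ 7.5363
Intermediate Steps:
P = 117 (P = -4 + (-11)² = -4 + 121 = 117)
f(6) - (410/974 - 229/P) = 6 - (410/974 - 229/117) = 6 - (410*(1/974) - 229*1/117) = 6 - (205/487 - 229/117) = 6 - 1*(-87538/56979) = 6 + 87538/56979 = 429412/56979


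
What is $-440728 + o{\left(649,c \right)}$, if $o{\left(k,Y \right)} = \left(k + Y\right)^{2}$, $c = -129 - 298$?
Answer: $-391444$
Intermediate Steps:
$c = -427$
$o{\left(k,Y \right)} = \left(Y + k\right)^{2}$
$-440728 + o{\left(649,c \right)} = -440728 + \left(-427 + 649\right)^{2} = -440728 + 222^{2} = -440728 + 49284 = -391444$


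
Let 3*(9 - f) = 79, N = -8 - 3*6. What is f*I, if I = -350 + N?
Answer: 19552/3 ≈ 6517.3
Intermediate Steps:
N = -26 (N = -8 - 18 = -26)
f = -52/3 (f = 9 - ⅓*79 = 9 - 79/3 = -52/3 ≈ -17.333)
I = -376 (I = -350 - 26 = -376)
f*I = -52/3*(-376) = 19552/3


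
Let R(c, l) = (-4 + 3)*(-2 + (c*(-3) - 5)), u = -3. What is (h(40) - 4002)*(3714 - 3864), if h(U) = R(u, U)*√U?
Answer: 600300 + 600*√10 ≈ 6.0220e+5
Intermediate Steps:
R(c, l) = 7 + 3*c (R(c, l) = -(-2 + (-3*c - 5)) = -(-2 + (-5 - 3*c)) = -(-7 - 3*c) = 7 + 3*c)
h(U) = -2*√U (h(U) = (7 + 3*(-3))*√U = (7 - 9)*√U = -2*√U)
(h(40) - 4002)*(3714 - 3864) = (-4*√10 - 4002)*(3714 - 3864) = (-4*√10 - 4002)*(-150) = (-4002 - 4*√10)*(-150) = 600300 + 600*√10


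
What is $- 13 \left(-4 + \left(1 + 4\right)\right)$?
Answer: $-13$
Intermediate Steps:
$- 13 \left(-4 + \left(1 + 4\right)\right) = - 13 \left(-4 + 5\right) = \left(-13\right) 1 = -13$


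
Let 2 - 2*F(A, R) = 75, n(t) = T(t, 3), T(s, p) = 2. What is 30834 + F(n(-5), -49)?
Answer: 61595/2 ≈ 30798.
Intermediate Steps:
n(t) = 2
F(A, R) = -73/2 (F(A, R) = 1 - ½*75 = 1 - 75/2 = -73/2)
30834 + F(n(-5), -49) = 30834 - 73/2 = 61595/2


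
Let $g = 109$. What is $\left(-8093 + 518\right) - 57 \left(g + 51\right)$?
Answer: $-16695$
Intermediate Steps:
$\left(-8093 + 518\right) - 57 \left(g + 51\right) = \left(-8093 + 518\right) - 57 \left(109 + 51\right) = -7575 - 57 \cdot 160 = -7575 - 9120 = -16695$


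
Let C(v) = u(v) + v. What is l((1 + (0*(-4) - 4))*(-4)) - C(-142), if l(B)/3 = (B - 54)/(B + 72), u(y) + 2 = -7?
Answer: 299/2 ≈ 149.50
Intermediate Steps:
u(y) = -9 (u(y) = -2 - 7 = -9)
C(v) = -9 + v
l(B) = 3*(-54 + B)/(72 + B) (l(B) = 3*((B - 54)/(B + 72)) = 3*((-54 + B)/(72 + B)) = 3*(-54 + B)/(72 + B))
l((1 + (0*(-4) - 4))*(-4)) - C(-142) = 3*(-54 + (1 + (0*(-4) - 4))*(-4))/(72 + (1 + (0*(-4) - 4))*(-4)) - (-9 - 142) = 3*(-54 + (1 + (0 - 4))*(-4))/(72 + (1 + (0 - 4))*(-4)) - 1*(-151) = 3*(-54 + (1 - 4)*(-4))/(72 + (1 - 4)*(-4)) + 151 = 3*(-54 - 3*(-4))/(72 - 3*(-4)) + 151 = 3*(-54 + 12)/(72 + 12) + 151 = 3*(-42)/84 + 151 = 3*(1/84)*(-42) + 151 = -3/2 + 151 = 299/2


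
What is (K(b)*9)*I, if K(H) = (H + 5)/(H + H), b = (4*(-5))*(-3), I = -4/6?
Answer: -13/4 ≈ -3.2500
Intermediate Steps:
I = -⅔ (I = -4*⅙ = -⅔ ≈ -0.66667)
b = 60 (b = -20*(-3) = 60)
K(H) = (5 + H)/(2*H) (K(H) = (5 + H)/((2*H)) = (5 + H)*(1/(2*H)) = (5 + H)/(2*H))
(K(b)*9)*I = (((½)*(5 + 60)/60)*9)*(-⅔) = (((½)*(1/60)*65)*9)*(-⅔) = ((13/24)*9)*(-⅔) = (39/8)*(-⅔) = -13/4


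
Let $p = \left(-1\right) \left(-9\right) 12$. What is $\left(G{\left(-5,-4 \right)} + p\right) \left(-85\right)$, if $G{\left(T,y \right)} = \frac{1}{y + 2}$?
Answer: $- \frac{18275}{2} \approx -9137.5$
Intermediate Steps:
$G{\left(T,y \right)} = \frac{1}{2 + y}$
$p = 108$ ($p = 9 \cdot 12 = 108$)
$\left(G{\left(-5,-4 \right)} + p\right) \left(-85\right) = \left(\frac{1}{2 - 4} + 108\right) \left(-85\right) = \left(\frac{1}{-2} + 108\right) \left(-85\right) = \left(- \frac{1}{2} + 108\right) \left(-85\right) = \frac{215}{2} \left(-85\right) = - \frac{18275}{2}$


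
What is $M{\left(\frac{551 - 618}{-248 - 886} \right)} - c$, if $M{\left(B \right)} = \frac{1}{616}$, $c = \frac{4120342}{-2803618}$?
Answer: $\frac{1270467145}{863514344} \approx 1.4713$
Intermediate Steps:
$c = - \frac{2060171}{1401809}$ ($c = 4120342 \left(- \frac{1}{2803618}\right) = - \frac{2060171}{1401809} \approx -1.4697$)
$M{\left(B \right)} = \frac{1}{616}$
$M{\left(\frac{551 - 618}{-248 - 886} \right)} - c = \frac{1}{616} - - \frac{2060171}{1401809} = \frac{1}{616} + \frac{2060171}{1401809} = \frac{1270467145}{863514344}$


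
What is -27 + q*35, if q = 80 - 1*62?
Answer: 603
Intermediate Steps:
q = 18 (q = 80 - 62 = 18)
-27 + q*35 = -27 + 18*35 = -27 + 630 = 603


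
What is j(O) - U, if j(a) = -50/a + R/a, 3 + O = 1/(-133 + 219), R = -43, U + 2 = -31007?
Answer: 7977311/257 ≈ 31040.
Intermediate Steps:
U = -31009 (U = -2 - 31007 = -31009)
O = -257/86 (O = -3 + 1/(-133 + 219) = -3 + 1/86 = -257/86 ≈ -2.9884)
j(a) = -93/a (j(a) = -50/a - 43/a = -93/a)
j(O) - U = -93/(-257/86) - 1*(-31009) = -93*(-86/257) + 31009 = 7998/257 + 31009 = 7977311/257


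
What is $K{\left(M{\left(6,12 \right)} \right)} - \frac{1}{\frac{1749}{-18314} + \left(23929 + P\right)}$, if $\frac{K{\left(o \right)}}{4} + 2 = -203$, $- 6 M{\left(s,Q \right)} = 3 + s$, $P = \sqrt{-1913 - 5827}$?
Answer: $\frac{2 \left(- 45052440 \sqrt{215} + 179675931527 i\right)}{- 438233957 i + 109884 \sqrt{215}} \approx -820.0 + 1.5367 \cdot 10^{-7} i$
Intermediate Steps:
$P = 6 i \sqrt{215}$ ($P = \sqrt{-7740} = 6 i \sqrt{215} \approx 87.977 i$)
$M{\left(s,Q \right)} = - \frac{1}{2} - \frac{s}{6}$ ($M{\left(s,Q \right)} = - \frac{3 + s}{6} = - \frac{1}{2} - \frac{s}{6}$)
$K{\left(o \right)} = -820$ ($K{\left(o \right)} = -8 + 4 \left(-203\right) = -8 - 812 = -820$)
$K{\left(M{\left(6,12 \right)} \right)} - \frac{1}{\frac{1749}{-18314} + \left(23929 + P\right)} = -820 - \frac{1}{\frac{1749}{-18314} + \left(23929 + 6 i \sqrt{215}\right)} = -820 - \frac{1}{1749 \left(- \frac{1}{18314}\right) + \left(23929 + 6 i \sqrt{215}\right)} = -820 - \frac{1}{- \frac{1749}{18314} + \left(23929 + 6 i \sqrt{215}\right)} = -820 - \frac{1}{\frac{438233957}{18314} + 6 i \sqrt{215}}$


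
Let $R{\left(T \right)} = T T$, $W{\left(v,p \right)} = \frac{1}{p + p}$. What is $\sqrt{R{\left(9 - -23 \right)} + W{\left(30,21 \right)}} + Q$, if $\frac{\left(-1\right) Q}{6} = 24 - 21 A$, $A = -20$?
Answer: $-2664 + \frac{\sqrt{1806378}}{42} \approx -2632.0$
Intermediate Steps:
$W{\left(v,p \right)} = \frac{1}{2 p}$
$R{\left(T \right)} = T^{2}$
$Q = -2664$ ($Q = - 6 \left(24 - -420\right) = - 6 \left(24 + 420\right) = \left(-6\right) 444 = -2664$)
$\sqrt{R{\left(9 - -23 \right)} + W{\left(30,21 \right)}} + Q = \sqrt{\left(9 - -23\right)^{2} + \frac{1}{2 \cdot 21}} - 2664 = \sqrt{\left(9 + 23\right)^{2} + \frac{1}{2} \cdot \frac{1}{21}} - 2664 = \sqrt{32^{2} + \frac{1}{42}} - 2664 = \sqrt{1024 + \frac{1}{42}} - 2664 = \sqrt{\frac{43009}{42}} - 2664 = \frac{\sqrt{1806378}}{42} - 2664 = -2664 + \frac{\sqrt{1806378}}{42}$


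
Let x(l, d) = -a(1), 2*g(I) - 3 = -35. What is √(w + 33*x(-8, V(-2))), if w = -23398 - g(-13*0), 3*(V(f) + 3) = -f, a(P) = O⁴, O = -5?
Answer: I*√44007 ≈ 209.78*I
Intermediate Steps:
g(I) = -16 (g(I) = 3/2 + (½)*(-35) = 3/2 - 35/2 = -16)
a(P) = 625 (a(P) = (-5)⁴ = 625)
V(f) = -3 - f/3 (V(f) = -3 + (-f)/3 = -3 - f/3)
w = -23382 (w = -23398 - 1*(-16) = -23398 + 16 = -23382)
x(l, d) = -625 (x(l, d) = -1*625 = -625)
√(w + 33*x(-8, V(-2))) = √(-23382 + 33*(-625)) = √(-23382 - 20625) = √(-44007) = I*√44007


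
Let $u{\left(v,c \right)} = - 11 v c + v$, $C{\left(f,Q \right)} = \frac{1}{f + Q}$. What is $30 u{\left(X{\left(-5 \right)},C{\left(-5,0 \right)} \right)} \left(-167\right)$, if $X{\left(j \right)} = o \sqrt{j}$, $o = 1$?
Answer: $- 16032 i \sqrt{5} \approx - 35849.0 i$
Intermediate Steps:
$X{\left(j \right)} = \sqrt{j}$ ($X{\left(j \right)} = 1 \sqrt{j} = \sqrt{j}$)
$C{\left(f,Q \right)} = \frac{1}{Q + f}$
$u{\left(v,c \right)} = v - 11 c v$ ($u{\left(v,c \right)} = - 11 c v + v = v - 11 c v$)
$30 u{\left(X{\left(-5 \right)},C{\left(-5,0 \right)} \right)} \left(-167\right) = 30 \sqrt{-5} \left(1 - \frac{11}{0 - 5}\right) \left(-167\right) = 30 i \sqrt{5} \left(1 - \frac{11}{-5}\right) \left(-167\right) = 30 i \sqrt{5} \left(1 - - \frac{11}{5}\right) \left(-167\right) = 30 i \sqrt{5} \left(1 + \frac{11}{5}\right) \left(-167\right) = 30 i \sqrt{5} \cdot \frac{16}{5} \left(-167\right) = 30 \frac{16 i \sqrt{5}}{5} \left(-167\right) = 96 i \sqrt{5} \left(-167\right) = - 16032 i \sqrt{5}$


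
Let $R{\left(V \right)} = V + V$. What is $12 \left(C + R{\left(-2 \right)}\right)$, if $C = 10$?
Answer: $72$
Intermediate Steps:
$R{\left(V \right)} = 2 V$
$12 \left(C + R{\left(-2 \right)}\right) = 12 \left(10 + 2 \left(-2\right)\right) = 12 \left(10 - 4\right) = 12 \cdot 6 = 72$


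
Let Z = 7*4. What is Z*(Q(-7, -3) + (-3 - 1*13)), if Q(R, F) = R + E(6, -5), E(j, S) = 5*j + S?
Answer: 56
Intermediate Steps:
E(j, S) = S + 5*j
Z = 28
Q(R, F) = 25 + R (Q(R, F) = R + (-5 + 5*6) = R + (-5 + 30) = R + 25 = 25 + R)
Z*(Q(-7, -3) + (-3 - 1*13)) = 28*((25 - 7) + (-3 - 1*13)) = 28*(18 + (-3 - 13)) = 28*(18 - 16) = 28*2 = 56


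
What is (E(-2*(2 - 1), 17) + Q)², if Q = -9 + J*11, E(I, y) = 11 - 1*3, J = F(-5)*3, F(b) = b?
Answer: 27556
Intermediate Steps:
J = -15 (J = -5*3 = -15)
E(I, y) = 8 (E(I, y) = 11 - 3 = 8)
Q = -174 (Q = -9 - 15*11 = -9 - 165 = -174)
(E(-2*(2 - 1), 17) + Q)² = (8 - 174)² = (-166)² = 27556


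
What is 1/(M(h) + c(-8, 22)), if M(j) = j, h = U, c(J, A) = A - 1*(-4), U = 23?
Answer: 1/49 ≈ 0.020408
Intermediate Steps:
c(J, A) = 4 + A (c(J, A) = A + 4 = 4 + A)
h = 23
1/(M(h) + c(-8, 22)) = 1/(23 + (4 + 22)) = 1/(23 + 26) = 1/49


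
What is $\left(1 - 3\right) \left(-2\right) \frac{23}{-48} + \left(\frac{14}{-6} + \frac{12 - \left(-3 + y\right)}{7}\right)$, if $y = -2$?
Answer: $- \frac{51}{28} \approx -1.8214$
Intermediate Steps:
$\left(1 - 3\right) \left(-2\right) \frac{23}{-48} + \left(\frac{14}{-6} + \frac{12 - \left(-3 + y\right)}{7}\right) = \left(1 - 3\right) \left(-2\right) \frac{23}{-48} + \left(\frac{14}{-6} + \frac{12 + \left(3 - -2\right)}{7}\right) = \left(-2\right) \left(-2\right) 23 \left(- \frac{1}{48}\right) + \left(14 \left(- \frac{1}{6}\right) + \left(12 + \left(3 + 2\right)\right) \frac{1}{7}\right) = 4 \left(- \frac{23}{48}\right) - \left(\frac{7}{3} - \left(12 + 5\right) \frac{1}{7}\right) = - \frac{23}{12} + \left(- \frac{7}{3} + 17 \cdot \frac{1}{7}\right) = - \frac{23}{12} + \left(- \frac{7}{3} + \frac{17}{7}\right) = - \frac{23}{12} + \frac{2}{21} = - \frac{51}{28}$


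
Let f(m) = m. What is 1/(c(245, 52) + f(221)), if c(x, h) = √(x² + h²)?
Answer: -221/13888 + √62729/13888 ≈ 0.0021211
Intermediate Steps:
c(x, h) = √(h² + x²)
1/(c(245, 52) + f(221)) = 1/(√(52² + 245²) + 221) = 1/(√(2704 + 60025) + 221) = 1/(√62729 + 221) = 1/(221 + √62729)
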